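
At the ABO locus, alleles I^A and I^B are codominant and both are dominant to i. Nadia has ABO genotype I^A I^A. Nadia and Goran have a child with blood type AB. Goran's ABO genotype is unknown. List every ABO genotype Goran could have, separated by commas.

For each candidate genotype of Goran, check whether crossing it with I^A I^A can produce every observed child phenotype.
  I^A I^A → possible child types {A} ✗
  I^A I^B → possible child types {A, AB} ✓
  I^A i → possible child types {A} ✗
  I^B I^B → possible child types {AB} ✓
  I^B i → possible child types {A, AB} ✓
  i i → possible child types {A} ✗

I^A I^B, I^B I^B, I^B i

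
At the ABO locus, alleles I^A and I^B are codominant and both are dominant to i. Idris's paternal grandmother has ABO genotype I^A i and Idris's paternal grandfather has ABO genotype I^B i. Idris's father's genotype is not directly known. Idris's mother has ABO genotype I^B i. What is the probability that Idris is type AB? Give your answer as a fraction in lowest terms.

Idris's father's ABO genotype from I^A i × I^B i: 1/4 I^A I^B, 1/4 I^A i, 1/4 I^B i, 1/4 i i.
Crossing each possibility with the mother I^B i and summing P(type AB): 1/4·1/4 + 1/4·1/4 + 1/4·0 + 1/4·0 = 1/8.

1/8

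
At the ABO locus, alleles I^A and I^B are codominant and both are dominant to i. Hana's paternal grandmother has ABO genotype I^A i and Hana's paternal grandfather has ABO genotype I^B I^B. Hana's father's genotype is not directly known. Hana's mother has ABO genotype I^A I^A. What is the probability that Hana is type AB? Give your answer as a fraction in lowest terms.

1/2

Hana's father's ABO genotype from I^A i × I^B I^B: 1/2 I^A I^B, 1/2 I^B i.
Crossing each possibility with the mother I^A I^A and summing P(type AB): 1/2·1/2 + 1/2·1/2 = 1/2.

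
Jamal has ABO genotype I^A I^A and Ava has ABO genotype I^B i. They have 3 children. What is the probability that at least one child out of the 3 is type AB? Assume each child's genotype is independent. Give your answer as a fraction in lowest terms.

7/8

ABO cross I^A I^A × I^B i → 1/2 A, 1/2 AB.
So P(type AB) = 1/2 per child.
P(none) = (1/2)^3 = 1/8; P(at least one) = 1 − 1/8 = 7/8.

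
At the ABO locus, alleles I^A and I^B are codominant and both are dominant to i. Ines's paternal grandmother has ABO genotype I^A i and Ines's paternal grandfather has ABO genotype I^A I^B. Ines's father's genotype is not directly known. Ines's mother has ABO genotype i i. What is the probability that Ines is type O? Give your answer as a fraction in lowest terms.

1/4

Ines's father's ABO genotype from I^A i × I^A I^B: 1/4 I^A I^A, 1/4 I^A I^B, 1/4 I^A i, 1/4 I^B i.
Crossing each possibility with the mother i i and summing P(type O): 1/4·0 + 1/4·0 + 1/4·1/2 + 1/4·1/2 = 1/4.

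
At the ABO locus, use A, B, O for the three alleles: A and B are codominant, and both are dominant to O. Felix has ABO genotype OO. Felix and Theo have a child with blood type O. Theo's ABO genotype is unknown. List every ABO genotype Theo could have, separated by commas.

For each candidate genotype of Theo, check whether crossing it with OO can produce every observed child phenotype.
  AA → possible child types {A} ✗
  AB → possible child types {A, B} ✗
  AO → possible child types {O, A} ✓
  BB → possible child types {B} ✗
  BO → possible child types {O, B} ✓
  OO → possible child types {O} ✓

AO, BO, OO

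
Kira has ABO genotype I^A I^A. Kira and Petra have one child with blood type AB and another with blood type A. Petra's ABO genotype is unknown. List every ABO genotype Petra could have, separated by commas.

For each candidate genotype of Petra, check whether crossing it with I^A I^A can produce every observed child phenotype.
  I^A I^A → possible child types {A} ✗
  I^A I^B → possible child types {A, AB} ✓
  I^A i → possible child types {A} ✗
  I^B I^B → possible child types {AB} ✗
  I^B i → possible child types {A, AB} ✓
  i i → possible child types {A} ✗

I^A I^B, I^B i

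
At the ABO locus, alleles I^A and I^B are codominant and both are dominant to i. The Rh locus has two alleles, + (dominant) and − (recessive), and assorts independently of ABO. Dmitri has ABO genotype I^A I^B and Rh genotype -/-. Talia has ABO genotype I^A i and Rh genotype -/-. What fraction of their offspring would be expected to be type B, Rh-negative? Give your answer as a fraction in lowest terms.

1/4

ABO cross I^A I^B × I^A i → offspring phenotypes: 1/2 A, 1/4 B, 1/4 AB.
Rh cross -/- × -/- → 1 Rh-.
Independent loci: P(type B, Rh-negative) = 1/4 × 1 = 1/4.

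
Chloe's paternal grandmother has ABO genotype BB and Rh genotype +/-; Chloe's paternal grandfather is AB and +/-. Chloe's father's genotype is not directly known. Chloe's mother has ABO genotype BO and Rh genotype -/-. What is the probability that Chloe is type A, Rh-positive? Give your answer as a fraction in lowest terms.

Chloe's father's ABO genotype from BB × AB: 1/2 AB, 1/2 BB.
Crossing each possibility with the mother BO and summing P(type A): 1/2·1/4 + 1/2·0 = 1/8.
Similarly for Rh via the father's Rh distribution: P(Rh+) = 1/2.
Independent loci: 1/8 × 1/2 = 1/16.

1/16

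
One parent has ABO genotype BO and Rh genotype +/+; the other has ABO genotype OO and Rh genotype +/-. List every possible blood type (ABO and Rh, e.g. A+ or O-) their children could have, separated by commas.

O+, B+

Gametes from BO × OO give offspring ABO genotypes BO, OO, i.e. phenotypes O, B.
Rh cross +/+ × +/- → phenotypes Rh+.
Combining independently: O+, B+.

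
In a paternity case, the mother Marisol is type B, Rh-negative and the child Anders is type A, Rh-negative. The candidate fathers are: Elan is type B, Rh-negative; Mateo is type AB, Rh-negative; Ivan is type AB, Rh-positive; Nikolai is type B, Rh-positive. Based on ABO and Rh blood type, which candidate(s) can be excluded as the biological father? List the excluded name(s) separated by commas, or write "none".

Elan, Nikolai

A candidate is excluded only if no genotype consistent with his phenotype could produce a type A, Rh-negative child with a type B, Rh-negative mother.
Elan (type B, Rh-): no genotype consistent with that phenotype can produce a type-A Rh- child with a type-B mother.
Nikolai (type B, Rh+): no genotype consistent with that phenotype can produce a type-A Rh- child with a type-B mother.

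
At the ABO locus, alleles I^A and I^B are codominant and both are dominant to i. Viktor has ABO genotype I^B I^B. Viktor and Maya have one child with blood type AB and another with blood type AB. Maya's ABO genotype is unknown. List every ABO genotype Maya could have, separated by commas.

For each candidate genotype of Maya, check whether crossing it with I^B I^B can produce every observed child phenotype.
  I^A I^A → possible child types {AB} ✓
  I^A I^B → possible child types {B, AB} ✓
  I^A i → possible child types {B, AB} ✓
  I^B I^B → possible child types {B} ✗
  I^B i → possible child types {B} ✗
  i i → possible child types {B} ✗

I^A I^A, I^A I^B, I^A i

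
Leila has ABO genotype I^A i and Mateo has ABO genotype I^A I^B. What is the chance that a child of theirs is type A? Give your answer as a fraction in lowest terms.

ABO cross I^A i × I^A I^B → offspring phenotypes: 1/2 A, 1/4 B, 1/4 AB.
So P(type A) = 1/2.

1/2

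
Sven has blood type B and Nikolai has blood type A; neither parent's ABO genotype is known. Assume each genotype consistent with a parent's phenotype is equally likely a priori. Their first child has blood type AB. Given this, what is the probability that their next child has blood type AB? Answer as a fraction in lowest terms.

Possible genotypes: Sven ∈ {I^B I^B, I^B i}; Nikolai ∈ {I^A I^A, I^A i}.
Weight each parental genotype pair by prior × P(type-AB child):
  I^B I^B × I^A I^A: posterior weight 4/9; P(next child type AB) = 1.
  I^B I^B × I^A i: posterior weight 2/9; P(next child type AB) = 1/2.
  I^B i × I^A I^A: posterior weight 2/9; P(next child type AB) = 1/2.
  I^B i × I^A i: posterior weight 1/9; P(next child type AB) = 1/4.
Weighted sum = 25/36.

25/36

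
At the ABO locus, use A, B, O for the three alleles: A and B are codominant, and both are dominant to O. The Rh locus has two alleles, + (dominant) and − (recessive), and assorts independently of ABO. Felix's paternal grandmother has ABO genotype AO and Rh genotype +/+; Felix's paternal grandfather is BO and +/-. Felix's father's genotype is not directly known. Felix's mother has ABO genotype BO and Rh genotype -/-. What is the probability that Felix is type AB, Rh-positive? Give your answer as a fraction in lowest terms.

Felix's father's ABO genotype from AO × BO: 1/4 AB, 1/4 AO, 1/4 BO, 1/4 OO.
Crossing each possibility with the mother BO and summing P(type AB): 1/4·1/4 + 1/4·1/4 + 1/4·0 + 1/4·0 = 1/8.
Similarly for Rh via the father's Rh distribution: P(Rh+) = 3/4.
Independent loci: 1/8 × 3/4 = 3/32.

3/32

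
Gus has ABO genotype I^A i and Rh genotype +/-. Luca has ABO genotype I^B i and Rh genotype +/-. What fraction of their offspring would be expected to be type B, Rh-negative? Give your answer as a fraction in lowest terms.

ABO cross I^A i × I^B i → offspring phenotypes: 1/4 O, 1/4 A, 1/4 B, 1/4 AB.
Rh cross +/- × +/- → 3/4 Rh+, 1/4 Rh-.
Independent loci: P(type B, Rh-negative) = 1/4 × 1/4 = 1/16.

1/16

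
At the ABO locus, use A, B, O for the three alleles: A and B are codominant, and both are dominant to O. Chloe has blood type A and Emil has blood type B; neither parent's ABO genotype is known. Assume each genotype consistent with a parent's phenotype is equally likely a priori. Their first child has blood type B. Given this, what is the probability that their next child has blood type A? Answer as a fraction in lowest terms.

1/12

Possible genotypes: Chloe ∈ {AA, AO}; Emil ∈ {BB, BO}.
Weight each parental genotype pair by prior × P(type-B child):
  AO × BB: posterior weight 2/3; P(next child type A) = 0.
  AO × BO: posterior weight 1/3; P(next child type A) = 1/4.
Weighted sum = 1/12.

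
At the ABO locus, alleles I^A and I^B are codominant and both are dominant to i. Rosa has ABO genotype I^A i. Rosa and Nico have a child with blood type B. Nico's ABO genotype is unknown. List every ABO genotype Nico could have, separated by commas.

I^A I^B, I^B I^B, I^B i

For each candidate genotype of Nico, check whether crossing it with I^A i can produce every observed child phenotype.
  I^A I^A → possible child types {A} ✗
  I^A I^B → possible child types {A, B, AB} ✓
  I^A i → possible child types {O, A} ✗
  I^B I^B → possible child types {B, AB} ✓
  I^B i → possible child types {O, A, B, AB} ✓
  i i → possible child types {O, A} ✗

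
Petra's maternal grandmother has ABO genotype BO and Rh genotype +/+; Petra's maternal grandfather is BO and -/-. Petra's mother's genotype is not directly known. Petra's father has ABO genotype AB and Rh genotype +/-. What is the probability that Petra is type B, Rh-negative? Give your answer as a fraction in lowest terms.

Petra's mother's ABO genotype from BO × BO: 1/4 BB, 1/2 BO, 1/4 OO.
Crossing each possibility with the father AB and summing P(type B): 1/4·1/2 + 1/2·1/2 + 1/4·1/2 = 1/2.
Similarly for Rh via the mother's Rh distribution: P(Rh-) = 1/4.
Independent loci: 1/2 × 1/4 = 1/8.

1/8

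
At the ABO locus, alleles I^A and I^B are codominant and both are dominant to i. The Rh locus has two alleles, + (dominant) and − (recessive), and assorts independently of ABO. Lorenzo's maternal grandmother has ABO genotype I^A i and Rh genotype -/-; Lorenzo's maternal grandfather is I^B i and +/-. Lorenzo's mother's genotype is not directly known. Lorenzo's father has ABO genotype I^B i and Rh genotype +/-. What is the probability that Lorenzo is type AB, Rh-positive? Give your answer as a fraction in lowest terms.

5/64

Lorenzo's mother's ABO genotype from I^A i × I^B i: 1/4 I^A I^B, 1/4 I^A i, 1/4 I^B i, 1/4 i i.
Crossing each possibility with the father I^B i and summing P(type AB): 1/4·1/4 + 1/4·1/4 + 1/4·0 + 1/4·0 = 1/8.
Similarly for Rh via the mother's Rh distribution: P(Rh+) = 5/8.
Independent loci: 1/8 × 5/8 = 5/64.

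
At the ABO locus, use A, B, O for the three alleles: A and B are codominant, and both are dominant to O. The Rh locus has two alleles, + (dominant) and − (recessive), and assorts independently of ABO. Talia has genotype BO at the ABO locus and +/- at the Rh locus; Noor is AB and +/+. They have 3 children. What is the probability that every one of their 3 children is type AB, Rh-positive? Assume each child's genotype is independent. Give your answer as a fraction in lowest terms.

1/64

ABO cross BO × AB → 1/4 A, 1/2 B, 1/4 AB.
Rh cross +/- × +/+ → 1 Rh+; so P(type AB, Rh-positive) = 1/4 × 1 = 1/4 per child.
All 3 independent: (1/4)^3 = 1/64.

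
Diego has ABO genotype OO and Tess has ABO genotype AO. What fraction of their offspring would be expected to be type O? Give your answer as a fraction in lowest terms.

ABO cross OO × AO → offspring phenotypes: 1/2 O, 1/2 A.
So P(type O) = 1/2.

1/2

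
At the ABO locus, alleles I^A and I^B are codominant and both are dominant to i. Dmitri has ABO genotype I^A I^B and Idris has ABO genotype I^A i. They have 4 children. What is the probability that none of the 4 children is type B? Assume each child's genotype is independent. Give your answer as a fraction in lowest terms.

ABO cross I^A I^B × I^A i → 1/2 A, 1/4 B, 1/4 AB.
So P(type B) = 1/4 per child.
P(not type B) = 3/4 for one child; (3/4)^4 = 81/256.

81/256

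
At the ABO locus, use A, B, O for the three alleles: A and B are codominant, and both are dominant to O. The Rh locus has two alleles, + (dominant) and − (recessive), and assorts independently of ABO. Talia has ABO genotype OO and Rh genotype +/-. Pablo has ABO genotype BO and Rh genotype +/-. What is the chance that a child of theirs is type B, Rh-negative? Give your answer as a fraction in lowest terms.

ABO cross OO × BO → offspring phenotypes: 1/2 O, 1/2 B.
Rh cross +/- × +/- → 3/4 Rh+, 1/4 Rh-.
Independent loci: P(type B, Rh-negative) = 1/2 × 1/4 = 1/8.

1/8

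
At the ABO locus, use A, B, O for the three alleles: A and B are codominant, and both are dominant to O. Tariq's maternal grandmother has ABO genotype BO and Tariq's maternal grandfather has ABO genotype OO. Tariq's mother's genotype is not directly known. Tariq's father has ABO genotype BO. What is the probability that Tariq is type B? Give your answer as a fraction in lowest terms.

5/8

Tariq's mother's ABO genotype from BO × OO: 1/2 BO, 1/2 OO.
Crossing each possibility with the father BO and summing P(type B): 1/2·3/4 + 1/2·1/2 = 5/8.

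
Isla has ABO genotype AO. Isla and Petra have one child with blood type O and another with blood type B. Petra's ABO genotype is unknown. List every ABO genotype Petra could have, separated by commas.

For each candidate genotype of Petra, check whether crossing it with AO can produce every observed child phenotype.
  AA → possible child types {A} ✗
  AB → possible child types {A, B, AB} ✗
  AO → possible child types {O, A} ✗
  BB → possible child types {B, AB} ✗
  BO → possible child types {O, A, B, AB} ✓
  OO → possible child types {O, A} ✗

BO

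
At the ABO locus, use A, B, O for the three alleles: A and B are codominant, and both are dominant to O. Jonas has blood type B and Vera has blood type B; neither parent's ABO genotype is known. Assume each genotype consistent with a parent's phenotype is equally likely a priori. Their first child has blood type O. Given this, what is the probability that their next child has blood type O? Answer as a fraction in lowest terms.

Possible genotypes: Jonas ∈ {BB, BO}; Vera ∈ {BB, BO}.
Weight each parental genotype pair by prior × P(type-O child):
  BO × BO: posterior weight 1; P(next child type O) = 1/4.
Weighted sum = 1/4.

1/4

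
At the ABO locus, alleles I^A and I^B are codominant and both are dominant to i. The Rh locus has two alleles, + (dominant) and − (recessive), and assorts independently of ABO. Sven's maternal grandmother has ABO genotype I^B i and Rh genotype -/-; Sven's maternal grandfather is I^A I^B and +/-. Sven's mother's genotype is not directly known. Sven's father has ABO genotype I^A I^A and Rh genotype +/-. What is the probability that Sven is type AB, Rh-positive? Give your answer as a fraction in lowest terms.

5/16

Sven's mother's ABO genotype from I^B i × I^A I^B: 1/4 I^A I^B, 1/4 I^A i, 1/4 I^B I^B, 1/4 I^B i.
Crossing each possibility with the father I^A I^A and summing P(type AB): 1/4·1/2 + 1/4·0 + 1/4·1 + 1/4·1/2 = 1/2.
Similarly for Rh via the mother's Rh distribution: P(Rh+) = 5/8.
Independent loci: 1/2 × 5/8 = 5/16.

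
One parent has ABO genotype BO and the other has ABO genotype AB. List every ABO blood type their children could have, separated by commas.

A, B, AB

Gametes from BO × AB give offspring ABO genotypes AB, AO, BB, BO, i.e. phenotypes A, B, AB.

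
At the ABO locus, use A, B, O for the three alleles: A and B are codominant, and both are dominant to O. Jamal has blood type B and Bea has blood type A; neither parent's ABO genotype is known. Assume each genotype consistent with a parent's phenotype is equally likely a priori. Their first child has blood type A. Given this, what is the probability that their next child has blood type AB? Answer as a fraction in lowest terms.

5/12

Possible genotypes: Jamal ∈ {BB, BO}; Bea ∈ {AA, AO}.
Weight each parental genotype pair by prior × P(type-A child):
  BO × AA: posterior weight 2/3; P(next child type AB) = 1/2.
  BO × AO: posterior weight 1/3; P(next child type AB) = 1/4.
Weighted sum = 5/12.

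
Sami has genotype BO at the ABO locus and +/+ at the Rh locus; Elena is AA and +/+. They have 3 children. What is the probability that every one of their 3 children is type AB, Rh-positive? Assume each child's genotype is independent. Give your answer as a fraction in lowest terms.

1/8

ABO cross BO × AA → 1/2 A, 1/2 AB.
Rh cross +/+ × +/+ → 1 Rh+; so P(type AB, Rh-positive) = 1/2 × 1 = 1/2 per child.
All 3 independent: (1/2)^3 = 1/8.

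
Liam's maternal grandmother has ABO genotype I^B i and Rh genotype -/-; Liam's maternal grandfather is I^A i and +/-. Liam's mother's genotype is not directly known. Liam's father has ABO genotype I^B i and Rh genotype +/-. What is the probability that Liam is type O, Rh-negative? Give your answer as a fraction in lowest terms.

3/32

Liam's mother's ABO genotype from I^B i × I^A i: 1/4 I^A I^B, 1/4 I^A i, 1/4 I^B i, 1/4 i i.
Crossing each possibility with the father I^B i and summing P(type O): 1/4·0 + 1/4·1/4 + 1/4·1/4 + 1/4·1/2 = 1/4.
Similarly for Rh via the mother's Rh distribution: P(Rh-) = 3/8.
Independent loci: 1/4 × 3/8 = 3/32.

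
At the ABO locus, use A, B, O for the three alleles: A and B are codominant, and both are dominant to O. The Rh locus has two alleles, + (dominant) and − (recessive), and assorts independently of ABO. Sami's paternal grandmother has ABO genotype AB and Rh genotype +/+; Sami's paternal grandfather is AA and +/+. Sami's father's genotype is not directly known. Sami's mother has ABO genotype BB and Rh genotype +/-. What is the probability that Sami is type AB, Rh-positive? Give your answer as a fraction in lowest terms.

Sami's father's ABO genotype from AB × AA: 1/2 AA, 1/2 AB.
Crossing each possibility with the mother BB and summing P(type AB): 1/2·1 + 1/2·1/2 = 3/4.
Similarly for Rh via the father's Rh distribution: P(Rh+) = 1.
Independent loci: 3/4 × 1 = 3/4.

3/4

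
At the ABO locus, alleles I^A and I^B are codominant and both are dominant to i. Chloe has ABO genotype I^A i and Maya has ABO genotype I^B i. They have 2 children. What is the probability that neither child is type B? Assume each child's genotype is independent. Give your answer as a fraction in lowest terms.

9/16

ABO cross I^A i × I^B i → 1/4 O, 1/4 A, 1/4 B, 1/4 AB.
So P(type B) = 1/4 per child.
P(not type B) = 3/4 for one child; (3/4)^2 = 9/16.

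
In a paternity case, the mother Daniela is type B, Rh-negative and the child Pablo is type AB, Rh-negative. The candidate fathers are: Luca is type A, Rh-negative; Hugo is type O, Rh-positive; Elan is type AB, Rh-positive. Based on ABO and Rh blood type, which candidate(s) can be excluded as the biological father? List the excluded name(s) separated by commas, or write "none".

Hugo

A candidate is excluded only if no genotype consistent with his phenotype could produce a type AB, Rh-negative child with a type B, Rh-negative mother.
Hugo (type O, Rh+): no genotype consistent with that phenotype can produce a type-AB Rh- child with a type-B mother.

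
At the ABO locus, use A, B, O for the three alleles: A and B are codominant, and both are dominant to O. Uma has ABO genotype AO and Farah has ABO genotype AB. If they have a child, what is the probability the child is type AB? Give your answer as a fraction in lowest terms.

ABO cross AO × AB → offspring phenotypes: 1/2 A, 1/4 B, 1/4 AB.
So P(type AB) = 1/4.

1/4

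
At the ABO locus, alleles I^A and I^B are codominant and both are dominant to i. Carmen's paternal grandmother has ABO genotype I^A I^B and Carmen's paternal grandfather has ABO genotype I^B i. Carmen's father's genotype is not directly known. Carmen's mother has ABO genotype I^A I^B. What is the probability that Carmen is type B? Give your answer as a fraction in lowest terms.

Carmen's father's ABO genotype from I^A I^B × I^B i: 1/4 I^A I^B, 1/4 I^A i, 1/4 I^B I^B, 1/4 I^B i.
Crossing each possibility with the mother I^A I^B and summing P(type B): 1/4·1/4 + 1/4·1/4 + 1/4·1/2 + 1/4·1/2 = 3/8.

3/8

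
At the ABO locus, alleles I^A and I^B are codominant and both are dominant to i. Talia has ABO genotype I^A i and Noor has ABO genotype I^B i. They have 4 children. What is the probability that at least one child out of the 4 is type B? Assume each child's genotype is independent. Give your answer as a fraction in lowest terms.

ABO cross I^A i × I^B i → 1/4 O, 1/4 A, 1/4 B, 1/4 AB.
So P(type B) = 1/4 per child.
P(none) = (3/4)^4 = 81/256; P(at least one) = 1 − 81/256 = 175/256.

175/256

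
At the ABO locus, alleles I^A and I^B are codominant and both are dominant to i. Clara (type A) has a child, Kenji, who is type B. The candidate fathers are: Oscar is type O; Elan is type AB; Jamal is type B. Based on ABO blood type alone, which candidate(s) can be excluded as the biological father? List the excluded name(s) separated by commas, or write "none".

A candidate is excluded only if no genotype consistent with his phenotype could produce a type B child with a type A mother.
Oscar (type O): no genotype consistent with that phenotype can produce a type-B child with a type-A mother.

Oscar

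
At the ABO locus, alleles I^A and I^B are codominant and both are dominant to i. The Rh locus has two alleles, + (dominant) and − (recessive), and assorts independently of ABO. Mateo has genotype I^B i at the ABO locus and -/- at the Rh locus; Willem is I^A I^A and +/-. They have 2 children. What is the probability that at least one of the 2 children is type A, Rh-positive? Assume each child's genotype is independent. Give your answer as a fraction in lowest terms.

7/16

ABO cross I^B i × I^A I^A → 1/2 A, 1/2 AB.
Rh cross -/- × +/- → 1/2 Rh+, 1/2 Rh-; so P(type A, Rh-positive) = 1/2 × 1/2 = 1/4 per child.
P(none) = (3/4)^2 = 9/16; P(at least one) = 1 − 9/16 = 7/16.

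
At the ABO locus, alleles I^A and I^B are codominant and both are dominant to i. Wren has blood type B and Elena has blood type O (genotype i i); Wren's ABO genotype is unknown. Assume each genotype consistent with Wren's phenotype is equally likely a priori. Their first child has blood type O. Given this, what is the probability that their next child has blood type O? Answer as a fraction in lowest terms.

1/2

Possible genotypes: Wren ∈ {I^B I^B, I^B i}; Elena ∈ {i i}.
Weight each parental genotype pair by prior × P(type-O child):
  I^B i × i i: posterior weight 1; P(next child type O) = 1/2.
Weighted sum = 1/2.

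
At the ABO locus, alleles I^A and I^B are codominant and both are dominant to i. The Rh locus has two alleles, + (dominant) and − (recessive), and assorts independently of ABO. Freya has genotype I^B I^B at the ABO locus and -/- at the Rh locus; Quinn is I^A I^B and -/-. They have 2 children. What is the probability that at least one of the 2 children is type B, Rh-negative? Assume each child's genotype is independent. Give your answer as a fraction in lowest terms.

3/4

ABO cross I^B I^B × I^A I^B → 1/2 B, 1/2 AB.
Rh cross -/- × -/- → 1 Rh-; so P(type B, Rh-negative) = 1/2 × 1 = 1/2 per child.
P(none) = (1/2)^2 = 1/4; P(at least one) = 1 − 1/4 = 3/4.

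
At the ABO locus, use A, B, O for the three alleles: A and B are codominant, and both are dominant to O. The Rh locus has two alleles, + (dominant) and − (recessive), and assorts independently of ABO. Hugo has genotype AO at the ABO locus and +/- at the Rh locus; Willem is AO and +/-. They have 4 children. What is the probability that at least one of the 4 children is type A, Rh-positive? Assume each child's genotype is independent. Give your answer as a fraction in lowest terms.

ABO cross AO × AO → 1/4 O, 3/4 A.
Rh cross +/- × +/- → 3/4 Rh+, 1/4 Rh-; so P(type A, Rh-positive) = 3/4 × 3/4 = 9/16 per child.
P(none) = (7/16)^4 = 2401/65536; P(at least one) = 1 − 2401/65536 = 63135/65536.

63135/65536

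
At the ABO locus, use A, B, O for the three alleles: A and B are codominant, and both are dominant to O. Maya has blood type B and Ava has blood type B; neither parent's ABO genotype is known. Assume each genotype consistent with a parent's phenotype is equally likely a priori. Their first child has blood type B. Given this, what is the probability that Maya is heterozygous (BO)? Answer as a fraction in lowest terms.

Possible genotypes: Maya ∈ {BB, BO}; Ava ∈ {BB, BO}.
Weight each parental genotype pair by prior × P(type-B child):
  BB × BB: posterior weight 4/15.
  BB × BO: posterior weight 4/15.
  BO × BB: posterior weight 4/15.
  BO × BO: posterior weight 1/5.
Sum the posterior weight over pairs where Maya is BO: 7/15.

7/15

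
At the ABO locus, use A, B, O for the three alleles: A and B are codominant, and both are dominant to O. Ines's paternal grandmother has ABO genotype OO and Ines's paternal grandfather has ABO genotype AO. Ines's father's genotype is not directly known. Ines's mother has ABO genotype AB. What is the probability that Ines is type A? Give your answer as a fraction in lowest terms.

Ines's father's ABO genotype from OO × AO: 1/2 AO, 1/2 OO.
Crossing each possibility with the mother AB and summing P(type A): 1/2·1/2 + 1/2·1/2 = 1/2.

1/2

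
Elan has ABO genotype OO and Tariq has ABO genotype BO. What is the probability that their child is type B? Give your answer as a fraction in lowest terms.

1/2

ABO cross OO × BO → offspring phenotypes: 1/2 O, 1/2 B.
So P(type B) = 1/2.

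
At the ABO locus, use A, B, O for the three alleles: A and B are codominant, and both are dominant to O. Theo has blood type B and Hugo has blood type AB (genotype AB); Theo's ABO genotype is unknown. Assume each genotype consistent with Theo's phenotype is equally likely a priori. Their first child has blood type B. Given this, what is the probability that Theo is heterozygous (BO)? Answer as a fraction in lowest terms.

Possible genotypes: Theo ∈ {BB, BO}; Hugo ∈ {AB}.
Weight each parental genotype pair by prior × P(type-B child):
  BB × AB: posterior weight 1/2.
  BO × AB: posterior weight 1/2.
Sum the posterior weight over pairs where Theo is BO: 1/2.

1/2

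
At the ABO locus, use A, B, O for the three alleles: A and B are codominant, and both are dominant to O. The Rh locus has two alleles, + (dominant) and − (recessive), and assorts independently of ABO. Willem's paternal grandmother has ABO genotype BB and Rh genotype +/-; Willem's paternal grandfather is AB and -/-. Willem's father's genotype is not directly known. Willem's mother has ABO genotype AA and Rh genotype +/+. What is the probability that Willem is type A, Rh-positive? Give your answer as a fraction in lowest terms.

Willem's father's ABO genotype from BB × AB: 1/2 AB, 1/2 BB.
Crossing each possibility with the mother AA and summing P(type A): 1/2·1/2 + 1/2·0 = 1/4.
Similarly for Rh via the father's Rh distribution: P(Rh+) = 1.
Independent loci: 1/4 × 1 = 1/4.

1/4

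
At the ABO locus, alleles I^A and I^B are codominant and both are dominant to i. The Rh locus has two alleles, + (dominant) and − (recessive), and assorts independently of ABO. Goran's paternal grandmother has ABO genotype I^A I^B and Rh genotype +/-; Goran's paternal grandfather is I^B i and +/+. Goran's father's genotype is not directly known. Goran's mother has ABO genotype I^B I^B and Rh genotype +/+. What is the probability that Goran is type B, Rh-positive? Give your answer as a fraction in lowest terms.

3/4

Goran's father's ABO genotype from I^A I^B × I^B i: 1/4 I^A I^B, 1/4 I^A i, 1/4 I^B I^B, 1/4 I^B i.
Crossing each possibility with the mother I^B I^B and summing P(type B): 1/4·1/2 + 1/4·1/2 + 1/4·1 + 1/4·1 = 3/4.
Similarly for Rh via the father's Rh distribution: P(Rh+) = 1.
Independent loci: 3/4 × 1 = 3/4.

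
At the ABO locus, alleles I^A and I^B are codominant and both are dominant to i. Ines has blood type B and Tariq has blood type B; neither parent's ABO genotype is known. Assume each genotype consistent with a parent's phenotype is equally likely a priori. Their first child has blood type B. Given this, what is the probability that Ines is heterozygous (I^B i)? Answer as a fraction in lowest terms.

Possible genotypes: Ines ∈ {I^B I^B, I^B i}; Tariq ∈ {I^B I^B, I^B i}.
Weight each parental genotype pair by prior × P(type-B child):
  I^B I^B × I^B I^B: posterior weight 4/15.
  I^B I^B × I^B i: posterior weight 4/15.
  I^B i × I^B I^B: posterior weight 4/15.
  I^B i × I^B i: posterior weight 1/5.
Sum the posterior weight over pairs where Ines is I^B i: 7/15.

7/15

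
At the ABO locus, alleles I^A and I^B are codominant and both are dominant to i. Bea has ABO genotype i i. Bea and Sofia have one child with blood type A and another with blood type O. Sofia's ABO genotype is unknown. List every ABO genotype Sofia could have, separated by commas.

I^A i

For each candidate genotype of Sofia, check whether crossing it with i i can produce every observed child phenotype.
  I^A I^A → possible child types {A} ✗
  I^A I^B → possible child types {A, B} ✗
  I^A i → possible child types {O, A} ✓
  I^B I^B → possible child types {B} ✗
  I^B i → possible child types {O, B} ✗
  i i → possible child types {O} ✗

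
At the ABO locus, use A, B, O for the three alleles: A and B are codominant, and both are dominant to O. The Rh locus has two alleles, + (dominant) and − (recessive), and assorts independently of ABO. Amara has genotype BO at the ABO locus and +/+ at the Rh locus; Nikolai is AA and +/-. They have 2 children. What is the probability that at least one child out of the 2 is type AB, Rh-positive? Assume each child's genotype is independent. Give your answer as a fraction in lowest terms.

3/4

ABO cross BO × AA → 1/2 A, 1/2 AB.
Rh cross +/+ × +/- → 1 Rh+; so P(type AB, Rh-positive) = 1/2 × 1 = 1/2 per child.
P(none) = (1/2)^2 = 1/4; P(at least one) = 1 − 1/4 = 3/4.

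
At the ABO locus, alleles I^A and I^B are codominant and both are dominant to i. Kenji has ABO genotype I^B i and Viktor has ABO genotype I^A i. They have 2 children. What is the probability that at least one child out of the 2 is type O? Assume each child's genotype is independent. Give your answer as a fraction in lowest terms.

7/16

ABO cross I^B i × I^A i → 1/4 O, 1/4 A, 1/4 B, 1/4 AB.
So P(type O) = 1/4 per child.
P(none) = (3/4)^2 = 9/16; P(at least one) = 1 − 9/16 = 7/16.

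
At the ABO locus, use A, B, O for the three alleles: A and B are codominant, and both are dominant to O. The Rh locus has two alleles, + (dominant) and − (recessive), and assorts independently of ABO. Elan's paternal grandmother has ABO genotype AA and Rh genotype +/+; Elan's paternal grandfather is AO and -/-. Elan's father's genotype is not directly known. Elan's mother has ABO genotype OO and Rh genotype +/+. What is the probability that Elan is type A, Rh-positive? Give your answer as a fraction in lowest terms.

Elan's father's ABO genotype from AA × AO: 1/2 AA, 1/2 AO.
Crossing each possibility with the mother OO and summing P(type A): 1/2·1 + 1/2·1/2 = 3/4.
Similarly for Rh via the father's Rh distribution: P(Rh+) = 1.
Independent loci: 3/4 × 1 = 3/4.

3/4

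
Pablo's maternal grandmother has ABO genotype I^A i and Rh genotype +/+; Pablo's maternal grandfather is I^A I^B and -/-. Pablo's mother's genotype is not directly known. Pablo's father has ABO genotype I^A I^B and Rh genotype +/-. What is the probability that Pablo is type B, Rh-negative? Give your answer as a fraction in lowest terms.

1/16

Pablo's mother's ABO genotype from I^A i × I^A I^B: 1/4 I^A I^A, 1/4 I^A I^B, 1/4 I^A i, 1/4 I^B i.
Crossing each possibility with the father I^A I^B and summing P(type B): 1/4·0 + 1/4·1/4 + 1/4·1/4 + 1/4·1/2 = 1/4.
Similarly for Rh via the mother's Rh distribution: P(Rh-) = 1/4.
Independent loci: 1/4 × 1/4 = 1/16.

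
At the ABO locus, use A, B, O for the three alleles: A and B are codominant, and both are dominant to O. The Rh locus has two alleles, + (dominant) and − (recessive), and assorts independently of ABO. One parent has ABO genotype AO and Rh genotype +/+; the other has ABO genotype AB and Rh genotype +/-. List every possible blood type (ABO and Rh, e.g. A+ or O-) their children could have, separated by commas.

Gametes from AO × AB give offspring ABO genotypes AA, AB, AO, BO, i.e. phenotypes A, B, AB.
Rh cross +/+ × +/- → phenotypes Rh+.
Combining independently: A+, B+, AB+.

A+, B+, AB+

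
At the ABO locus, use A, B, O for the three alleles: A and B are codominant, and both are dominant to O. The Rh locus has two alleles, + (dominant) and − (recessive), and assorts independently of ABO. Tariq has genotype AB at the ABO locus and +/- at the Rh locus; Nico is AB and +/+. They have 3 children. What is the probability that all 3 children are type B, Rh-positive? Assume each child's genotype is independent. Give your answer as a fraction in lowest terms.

1/64

ABO cross AB × AB → 1/4 A, 1/4 B, 1/2 AB.
Rh cross +/- × +/+ → 1 Rh+; so P(type B, Rh-positive) = 1/4 × 1 = 1/4 per child.
All 3 independent: (1/4)^3 = 1/64.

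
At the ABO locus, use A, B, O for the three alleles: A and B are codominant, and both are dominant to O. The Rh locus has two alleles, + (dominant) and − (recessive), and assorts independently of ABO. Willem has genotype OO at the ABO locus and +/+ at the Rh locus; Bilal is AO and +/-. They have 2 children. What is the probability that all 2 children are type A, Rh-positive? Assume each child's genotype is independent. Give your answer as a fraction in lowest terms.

1/4

ABO cross OO × AO → 1/2 O, 1/2 A.
Rh cross +/+ × +/- → 1 Rh+; so P(type A, Rh-positive) = 1/2 × 1 = 1/2 per child.
All 2 independent: (1/2)^2 = 1/4.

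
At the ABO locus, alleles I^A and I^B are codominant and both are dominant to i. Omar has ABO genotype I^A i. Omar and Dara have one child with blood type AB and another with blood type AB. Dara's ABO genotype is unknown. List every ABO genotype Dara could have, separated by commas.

I^A I^B, I^B I^B, I^B i

For each candidate genotype of Dara, check whether crossing it with I^A i can produce every observed child phenotype.
  I^A I^A → possible child types {A} ✗
  I^A I^B → possible child types {A, B, AB} ✓
  I^A i → possible child types {O, A} ✗
  I^B I^B → possible child types {B, AB} ✓
  I^B i → possible child types {O, A, B, AB} ✓
  i i → possible child types {O, A} ✗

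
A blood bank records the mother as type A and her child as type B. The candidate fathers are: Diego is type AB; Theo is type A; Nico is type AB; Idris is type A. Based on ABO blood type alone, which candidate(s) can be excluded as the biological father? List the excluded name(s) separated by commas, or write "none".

Theo, Idris

A candidate is excluded only if no genotype consistent with his phenotype could produce a type B child with a type A mother.
Theo (type A): no genotype consistent with that phenotype can produce a type-B child with a type-A mother.
Idris (type A): no genotype consistent with that phenotype can produce a type-B child with a type-A mother.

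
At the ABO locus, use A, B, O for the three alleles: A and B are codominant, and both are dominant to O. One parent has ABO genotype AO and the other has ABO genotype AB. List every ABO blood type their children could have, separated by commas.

Gametes from AO × AB give offspring ABO genotypes AA, AB, AO, BO, i.e. phenotypes A, B, AB.

A, B, AB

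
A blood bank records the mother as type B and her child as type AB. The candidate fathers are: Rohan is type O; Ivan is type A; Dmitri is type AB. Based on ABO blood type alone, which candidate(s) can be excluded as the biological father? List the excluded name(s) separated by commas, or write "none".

A candidate is excluded only if no genotype consistent with his phenotype could produce a type AB child with a type B mother.
Rohan (type O): no genotype consistent with that phenotype can produce a type-AB child with a type-B mother.

Rohan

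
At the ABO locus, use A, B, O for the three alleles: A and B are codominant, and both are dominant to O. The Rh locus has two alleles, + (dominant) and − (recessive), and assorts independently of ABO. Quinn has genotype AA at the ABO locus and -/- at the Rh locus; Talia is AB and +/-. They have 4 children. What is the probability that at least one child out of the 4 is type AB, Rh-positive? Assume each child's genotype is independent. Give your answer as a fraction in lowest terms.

175/256

ABO cross AA × AB → 1/2 A, 1/2 AB.
Rh cross -/- × +/- → 1/2 Rh+, 1/2 Rh-; so P(type AB, Rh-positive) = 1/2 × 1/2 = 1/4 per child.
P(none) = (3/4)^4 = 81/256; P(at least one) = 1 − 81/256 = 175/256.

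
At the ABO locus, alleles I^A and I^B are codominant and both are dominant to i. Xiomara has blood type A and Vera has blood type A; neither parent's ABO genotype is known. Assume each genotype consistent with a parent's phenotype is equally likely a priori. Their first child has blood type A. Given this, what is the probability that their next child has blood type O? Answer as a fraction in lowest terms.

Possible genotypes: Xiomara ∈ {I^A I^A, I^A i}; Vera ∈ {I^A I^A, I^A i}.
Weight each parental genotype pair by prior × P(type-A child):
  I^A I^A × I^A I^A: posterior weight 4/15; P(next child type O) = 0.
  I^A I^A × I^A i: posterior weight 4/15; P(next child type O) = 0.
  I^A i × I^A I^A: posterior weight 4/15; P(next child type O) = 0.
  I^A i × I^A i: posterior weight 1/5; P(next child type O) = 1/4.
Weighted sum = 1/20.

1/20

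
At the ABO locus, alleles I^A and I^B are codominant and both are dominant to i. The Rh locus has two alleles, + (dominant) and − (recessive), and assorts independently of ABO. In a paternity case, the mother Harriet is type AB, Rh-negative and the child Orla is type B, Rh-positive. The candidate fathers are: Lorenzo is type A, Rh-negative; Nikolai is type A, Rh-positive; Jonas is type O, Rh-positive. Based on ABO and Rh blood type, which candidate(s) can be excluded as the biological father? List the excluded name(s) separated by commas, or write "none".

Lorenzo

A candidate is excluded only if no genotype consistent with his phenotype could produce a type B, Rh-positive child with a type AB, Rh-negative mother.
Lorenzo (type A, Rh-): no genotype consistent with that phenotype can produce a type-B Rh+ child with a type-AB mother.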